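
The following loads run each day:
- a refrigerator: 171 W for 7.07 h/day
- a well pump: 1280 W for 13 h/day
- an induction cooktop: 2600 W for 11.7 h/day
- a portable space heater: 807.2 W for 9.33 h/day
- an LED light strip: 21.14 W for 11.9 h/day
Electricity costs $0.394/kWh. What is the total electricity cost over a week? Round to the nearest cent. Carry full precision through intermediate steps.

refrigerator: 171 W × 7.07 h × 7 d = 8,463 Wh = 8.463 kWh
well pump: 1280 W × 13 h × 7 d = 116,480 Wh = 116.5 kWh
induction cooktop: 2600 W × 11.7 h × 7 d = 212,940 Wh = 212.9 kWh
portable space heater: 807.2 W × 9.33 h × 7 d = 52,718 Wh = 52.72 kWh
LED light strip: 21.14 W × 11.9 h × 7 d = 1,761 Wh = 1.761 kWh
Total energy = 8.463 + 116.5 + 212.9 + 52.72 + 1.761 = 392.4 kWh
Cost = 392.4 kWh × $0.394 = $154.59

$154.59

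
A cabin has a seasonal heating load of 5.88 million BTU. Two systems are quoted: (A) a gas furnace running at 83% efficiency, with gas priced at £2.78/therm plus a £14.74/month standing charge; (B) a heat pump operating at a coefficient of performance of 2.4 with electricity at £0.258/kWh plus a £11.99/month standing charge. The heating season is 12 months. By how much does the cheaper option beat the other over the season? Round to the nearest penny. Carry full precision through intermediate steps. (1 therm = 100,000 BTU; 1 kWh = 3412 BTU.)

Heat load = 5.88 × 10⁶ BTU = 5,880,000 BTU
Gas: input = 5,880,000 / 0.83 = 7,084,337 BTU = 70.84 therm → 70.84 × £2.78 = £196.94; + 12 × £14.74 standing = £373.82
Heat pump: 5,880,000 BTU / 3412 = 1,723 kWh heat; / 2.4 = 718.1 kWh in → × £0.258 = £185.26; + 12 × £11.99 standing = £329.14
Difference = |£373.82 − £329.14| = £44.69

£44.69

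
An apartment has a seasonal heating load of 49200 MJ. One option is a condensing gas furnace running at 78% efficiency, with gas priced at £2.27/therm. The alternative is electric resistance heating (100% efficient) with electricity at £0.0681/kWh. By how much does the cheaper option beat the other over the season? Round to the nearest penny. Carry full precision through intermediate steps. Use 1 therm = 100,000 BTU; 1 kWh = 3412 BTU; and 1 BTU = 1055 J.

Heat load = 49200 MJ = 49,200,000,000 J / 1055 = 46,635,071 BTU
Gas: input = 46,635,071 / 0.78 = 59,788,553 BTU = 597.9 therm → 597.9 × £2.27 = £1,357.20
Electric: 46,635,071 BTU / 3412 = 13,670 kWh → × £0.0681 = £930.79
Difference = |£1,357.20 − £930.79| = £426.41

£426.41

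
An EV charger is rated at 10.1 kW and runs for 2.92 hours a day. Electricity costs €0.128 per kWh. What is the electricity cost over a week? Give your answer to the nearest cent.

€26.42

Energy = 10100 W × 2.92 h/day × 7 days = 206,444 Wh = 206.4 kWh
Cost = 206.4 kWh × €0.128/kWh = €26.42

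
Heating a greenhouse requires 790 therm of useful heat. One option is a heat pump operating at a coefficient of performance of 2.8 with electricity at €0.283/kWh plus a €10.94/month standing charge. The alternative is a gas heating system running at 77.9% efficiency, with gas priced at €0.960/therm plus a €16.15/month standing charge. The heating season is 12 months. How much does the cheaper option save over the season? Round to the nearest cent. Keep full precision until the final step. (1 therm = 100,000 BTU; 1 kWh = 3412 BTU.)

€1304.09

Heat load = 790 therm × 100,000 = 79,000,000 BTU
Gas: input = 79,000,000 / 0.779 = 101,412,067 BTU = 1,014 therm → 1,014 × €0.960 = €973.56; + 12 × €16.15 standing = €1,167.36
Heat pump: 79,000,000 BTU / 3412 = 23,150 kWh heat; / 2.8 = 8,269 kWh in → × €0.283 = €2,340.16; + 12 × €10.94 standing = €2,471.44
Difference = |€1,167.36 − €2,471.44| = €1,304.09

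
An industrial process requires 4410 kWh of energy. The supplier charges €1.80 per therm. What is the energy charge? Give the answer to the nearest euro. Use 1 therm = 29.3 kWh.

€271

4410 kWh × (0.03413 therm/kWh) = 150.5 therm
Cost = 150.5 therm × €1.80/therm = €270.92 ≈ €271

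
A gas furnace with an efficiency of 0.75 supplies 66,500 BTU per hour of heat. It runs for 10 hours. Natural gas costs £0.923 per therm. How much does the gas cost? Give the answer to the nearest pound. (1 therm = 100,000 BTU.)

£8

Heat delivered = 66,500 BTU/h × 10 h = 665,000 BTU
Gas input = 665,000 / 0.75 = 886,667 BTU
= 886,667 / 100,000 = 8.867 therm
Cost = 8.867 × £0.923/therm = £8.18 ≈ £8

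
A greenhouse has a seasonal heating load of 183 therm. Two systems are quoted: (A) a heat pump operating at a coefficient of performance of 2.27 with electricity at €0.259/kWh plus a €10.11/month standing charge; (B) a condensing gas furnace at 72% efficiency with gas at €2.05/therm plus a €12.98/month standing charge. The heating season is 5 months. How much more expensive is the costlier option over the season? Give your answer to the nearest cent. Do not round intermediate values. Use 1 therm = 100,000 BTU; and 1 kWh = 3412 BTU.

€76.56

Heat load = 183 therm × 100,000 = 18,300,000 BTU
Gas: input = 18,300,000 / 0.72 = 25,416,667 BTU = 254.2 therm → 254.2 × €2.05 = €521.04; + 5 × €12.98 standing = €585.94
Heat pump: 18,300,000 BTU / 3412 = 5,363 kWh heat; / 2.27 = 2,363 kWh in → × €0.259 = €611.95; + 5 × €10.11 standing = €662.50
Difference = |€585.94 − €662.50| = €76.56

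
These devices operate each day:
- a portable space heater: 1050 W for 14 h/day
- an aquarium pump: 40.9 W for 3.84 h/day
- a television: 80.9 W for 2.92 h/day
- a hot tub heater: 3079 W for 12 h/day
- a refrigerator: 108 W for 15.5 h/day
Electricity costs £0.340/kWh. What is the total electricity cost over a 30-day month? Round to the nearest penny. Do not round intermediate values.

£547.90

portable space heater: 1050 W × 14 h × 30 d = 441,000 Wh = 441 kWh
aquarium pump: 40.9 W × 3.84 h × 30 d = 4,712 Wh = 4.712 kWh
television: 80.9 W × 2.92 h × 30 d = 7,087 Wh = 7.087 kWh
hot tub heater: 3079 W × 12 h × 30 d = 1,108,440 Wh = 1,108 kWh
refrigerator: 108 W × 15.5 h × 30 d = 50,220 Wh = 50.22 kWh
Total energy = 441 + 4.712 + 7.087 + 1,108 + 50.22 = 1,611 kWh
Cost = 1,611 kWh × £0.340 = £547.90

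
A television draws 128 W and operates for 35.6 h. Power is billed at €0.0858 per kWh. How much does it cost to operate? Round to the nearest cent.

€0.39

Energy = 128 W × 35.6 h = 4,557 Wh = 4.557 kWh
Cost = 4.557 kWh × €0.0858/kWh = €0.39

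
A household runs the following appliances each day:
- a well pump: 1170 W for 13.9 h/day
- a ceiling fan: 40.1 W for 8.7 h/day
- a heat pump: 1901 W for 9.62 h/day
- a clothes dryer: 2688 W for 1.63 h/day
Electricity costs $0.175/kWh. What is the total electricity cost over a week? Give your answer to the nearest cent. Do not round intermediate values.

well pump: 1170 W × 13.9 h × 7 d = 113,841 Wh = 113.8 kWh
ceiling fan: 40.1 W × 8.7 h × 7 d = 2,442 Wh = 2.442 kWh
heat pump: 1901 W × 9.62 h × 7 d = 128,013 Wh = 128 kWh
clothes dryer: 2688 W × 1.63 h × 7 d = 30,670 Wh = 30.67 kWh
Total energy = 113.8 + 2.442 + 128 + 30.67 = 275 kWh
Cost = 275 kWh × $0.175 = $48.12

$48.12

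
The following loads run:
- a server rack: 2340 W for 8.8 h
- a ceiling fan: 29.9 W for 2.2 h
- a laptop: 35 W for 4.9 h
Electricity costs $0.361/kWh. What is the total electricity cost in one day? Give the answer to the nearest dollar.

$8

server rack: 2340 W × 8.8 h = 20,592 Wh = 20.59 kWh
ceiling fan: 29.9 W × 2.2 h = 66 Wh = 0.06578 kWh
laptop: 35 W × 4.9 h = 172 Wh = 0.1715 kWh
Total energy = 20.59 + 0.06578 + 0.1715 = 20.83 kWh
Cost = 20.83 kWh × $0.361 = $7.52 ≈ $8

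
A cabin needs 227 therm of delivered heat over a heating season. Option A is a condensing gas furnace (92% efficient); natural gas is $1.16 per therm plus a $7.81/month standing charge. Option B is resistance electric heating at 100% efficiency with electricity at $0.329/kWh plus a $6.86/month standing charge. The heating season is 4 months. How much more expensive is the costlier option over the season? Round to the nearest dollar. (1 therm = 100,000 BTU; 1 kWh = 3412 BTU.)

$1899

Heat load = 227 therm × 100,000 = 22,700,000 BTU
Gas: input = 22,700,000 / 0.92 = 24,673,913 BTU = 246.7 therm → 246.7 × $1.16 = $286.22; + 4 × $7.81 standing = $317.46
Electric: 22,700,000 BTU / 3412 = 6,653 kWh → × $0.329 = $2,188.83; + 4 × $6.86 standing = $2,216.27
Difference = |$317.46 − $2,216.27| = $1,898.82 ≈ $1899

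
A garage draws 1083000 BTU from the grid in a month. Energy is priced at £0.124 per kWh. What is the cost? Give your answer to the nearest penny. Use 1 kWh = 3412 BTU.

£39.36

1083000 BTU × (0.00029308 kWh/BTU) = 317.4 kWh
Cost = 317.4 kWh × £0.124/kWh = £39.36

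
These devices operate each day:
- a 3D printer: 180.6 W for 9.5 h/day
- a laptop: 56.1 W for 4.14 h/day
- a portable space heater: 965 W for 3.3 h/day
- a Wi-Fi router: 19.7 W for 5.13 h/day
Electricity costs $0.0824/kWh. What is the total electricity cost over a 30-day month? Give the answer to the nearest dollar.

3D printer: 180.6 W × 9.5 h × 30 d = 51,471 Wh = 51.47 kWh
laptop: 56.1 W × 4.14 h × 30 d = 6,968 Wh = 6.968 kWh
portable space heater: 965 W × 3.3 h × 30 d = 95,535 Wh = 95.53 kWh
Wi-Fi router: 19.7 W × 5.13 h × 30 d = 3,032 Wh = 3.032 kWh
Total energy = 51.47 + 6.968 + 95.53 + 3.032 = 157 kWh
Cost = 157 kWh × $0.0824 = $12.94 ≈ $13

$13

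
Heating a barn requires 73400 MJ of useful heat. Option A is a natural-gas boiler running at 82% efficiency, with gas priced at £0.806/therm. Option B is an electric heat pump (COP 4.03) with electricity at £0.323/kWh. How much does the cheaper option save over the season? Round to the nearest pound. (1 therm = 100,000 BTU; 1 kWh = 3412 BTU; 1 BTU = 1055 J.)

Heat load = 73400 MJ = 73,400,000,000 J / 1055 = 69,573,460 BTU
Gas: input = 69,573,460 / 0.82 = 84,845,683 BTU = 848.5 therm → 848.5 × £0.806 = £683.86
Heat pump: 69,573,460 BTU / 3412 = 20,390 kWh heat; / 4.03 = 5,060 kWh in → × £0.323 = £1,634.30
Difference = |£683.86 − £1,634.30| = £950.44 ≈ £950

£950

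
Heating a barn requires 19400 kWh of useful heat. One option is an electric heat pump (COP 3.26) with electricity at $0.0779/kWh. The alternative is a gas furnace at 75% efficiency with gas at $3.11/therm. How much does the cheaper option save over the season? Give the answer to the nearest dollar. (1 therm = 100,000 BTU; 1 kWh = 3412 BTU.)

$2281

Heat load = 19400 kWh × 3412 = 66,192,800 BTU
Gas: input = 66,192,800 / 0.750 = 88,257,067 BTU = 882.6 therm → 882.6 × $3.11 = $2,744.79
Heat pump: 66,192,800 BTU / 3412 = 19,400 kWh heat; / 3.26 = 5,951 kWh in → × $0.0779 = $463.58
Difference = |$2,744.79 − $463.58| = $2,281.22 ≈ $2281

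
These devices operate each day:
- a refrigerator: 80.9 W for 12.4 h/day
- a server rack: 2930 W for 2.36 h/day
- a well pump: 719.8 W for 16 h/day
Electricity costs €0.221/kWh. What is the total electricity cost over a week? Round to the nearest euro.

refrigerator: 80.9 W × 12.4 h × 7 d = 7,022 Wh = 7.022 kWh
server rack: 2930 W × 2.36 h × 7 d = 48,404 Wh = 48.4 kWh
well pump: 719.8 W × 16 h × 7 d = 80,618 Wh = 80.62 kWh
Total energy = 7.022 + 48.4 + 80.62 = 136 kWh
Cost = 136 kWh × €0.221 = €30.07 ≈ €30

€30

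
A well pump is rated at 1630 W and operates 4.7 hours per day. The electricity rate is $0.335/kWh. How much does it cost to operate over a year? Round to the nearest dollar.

Energy = 1630 W × 4.7 h/day × 365 days = 2,796,265 Wh = 2,796 kWh
Cost = 2,796 kWh × $0.335/kWh = $936.75 ≈ $937

$937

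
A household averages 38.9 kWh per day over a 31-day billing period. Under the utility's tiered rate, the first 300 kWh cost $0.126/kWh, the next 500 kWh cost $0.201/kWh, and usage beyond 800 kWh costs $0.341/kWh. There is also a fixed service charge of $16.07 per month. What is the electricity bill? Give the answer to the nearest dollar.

$293

Usage = 38.9 kWh/day × 31 days = 1205.9 kWh
First 300 kWh × $0.126 = $37.80
Next 500 kWh × $0.201 = $100.50
Remaining 405.9 kWh × $0.341 = $138.41
Energy charge = $276.71; + service $16.07 = $292.78 ≈ $293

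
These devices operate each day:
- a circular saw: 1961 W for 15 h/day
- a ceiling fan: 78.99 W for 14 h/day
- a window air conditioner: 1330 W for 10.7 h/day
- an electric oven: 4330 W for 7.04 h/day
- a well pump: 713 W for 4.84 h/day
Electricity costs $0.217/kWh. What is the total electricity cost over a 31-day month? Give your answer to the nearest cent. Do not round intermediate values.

$529.32

circular saw: 1961 W × 15 h × 31 d = 911,865 Wh = 911.9 kWh
ceiling fan: 78.99 W × 14 h × 31 d = 34,282 Wh = 34.28 kWh
window air conditioner: 1330 W × 10.7 h × 31 d = 441,161 Wh = 441.2 kWh
electric oven: 4330 W × 7.04 h × 31 d = 944,979 Wh = 945 kWh
well pump: 713 W × 4.84 h × 31 d = 106,979 Wh = 107 kWh
Total energy = 911.9 + 34.28 + 441.2 + 945 + 107 = 2,439 kWh
Cost = 2,439 kWh × $0.217 = $529.32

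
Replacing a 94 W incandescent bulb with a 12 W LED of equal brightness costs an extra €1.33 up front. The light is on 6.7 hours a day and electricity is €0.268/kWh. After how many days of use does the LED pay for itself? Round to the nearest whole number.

Power saved = 94 − 12 = 82 W
Daily energy saved = 82 W × 6.7 h = 549.4 Wh = 0.5494 kWh
Daily savings = 0.5494 × €0.268 = €0.1472
Payback = €1.33 / €0.1472 per day = 9.033 days

9 days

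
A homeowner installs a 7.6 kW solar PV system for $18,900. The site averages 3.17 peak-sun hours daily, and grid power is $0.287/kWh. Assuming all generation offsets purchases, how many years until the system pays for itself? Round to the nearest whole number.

7 years

Daily generation = 7.6 kW × 3.17 h = 24.09 kWh
Annual generation = 24.09 × 365 = 8793.6 kWh
Annual savings = 8793.6 × $0.287 = $2,523.76
Payback = $18,900 / $2,523.76 = 7.49 years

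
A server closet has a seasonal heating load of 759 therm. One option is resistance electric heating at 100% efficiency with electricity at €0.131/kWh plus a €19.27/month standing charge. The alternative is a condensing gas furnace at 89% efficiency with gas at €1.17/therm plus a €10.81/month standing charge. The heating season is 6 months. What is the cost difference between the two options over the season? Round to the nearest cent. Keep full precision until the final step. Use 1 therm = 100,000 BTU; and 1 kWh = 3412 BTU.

Heat load = 759 therm × 100,000 = 75,900,000 BTU
Gas: input = 75,900,000 / 0.890 = 85,280,899 BTU = 852.8 therm → 852.8 × €1.17 = €997.79; + 6 × €10.81 standing = €1,062.65
Electric: 75,900,000 BTU / 3412 = 22,250 kWh → × €0.131 = €2,914.10; + 6 × €19.27 standing = €3,029.72
Difference = |€1,062.65 − €3,029.72| = €1,967.07

€1967.07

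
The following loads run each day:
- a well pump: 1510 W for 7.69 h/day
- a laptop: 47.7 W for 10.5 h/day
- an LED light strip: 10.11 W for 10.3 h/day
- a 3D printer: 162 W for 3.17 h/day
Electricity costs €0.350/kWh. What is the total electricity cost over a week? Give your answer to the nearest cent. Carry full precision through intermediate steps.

well pump: 1510 W × 7.69 h × 7 d = 81,283 Wh = 81.28 kWh
laptop: 47.7 W × 10.5 h × 7 d = 3,506 Wh = 3.506 kWh
LED light strip: 10.11 W × 10.3 h × 7 d = 729 Wh = 0.7289 kWh
3D printer: 162 W × 3.17 h × 7 d = 3,595 Wh = 3.595 kWh
Total energy = 81.28 + 3.506 + 0.7289 + 3.595 = 89.11 kWh
Cost = 89.11 kWh × €0.350 = €31.19

€31.19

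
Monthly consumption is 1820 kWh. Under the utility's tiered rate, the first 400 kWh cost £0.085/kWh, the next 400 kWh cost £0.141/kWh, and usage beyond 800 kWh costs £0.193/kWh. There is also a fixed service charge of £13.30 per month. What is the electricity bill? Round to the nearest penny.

£300.56

First 400 kWh × £0.085 = £34.00
Next 400 kWh × £0.141 = £56.40
Remaining 1020 kWh × £0.193 = £196.86
Energy charge = £287.26; + service £13.30 = £300.56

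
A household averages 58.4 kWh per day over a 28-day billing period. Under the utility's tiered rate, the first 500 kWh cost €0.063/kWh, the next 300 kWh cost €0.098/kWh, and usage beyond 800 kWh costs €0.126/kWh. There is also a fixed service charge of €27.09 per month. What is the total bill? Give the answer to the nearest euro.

€193

Usage = 58.4 kWh/day × 28 days = 1635.2 kWh
First 500 kWh × €0.063 = €31.50
Next 300 kWh × €0.098 = €29.40
Remaining 835.2 kWh × €0.126 = €105.24
Energy charge = €166.14; + service €27.09 = €193.23 ≈ €193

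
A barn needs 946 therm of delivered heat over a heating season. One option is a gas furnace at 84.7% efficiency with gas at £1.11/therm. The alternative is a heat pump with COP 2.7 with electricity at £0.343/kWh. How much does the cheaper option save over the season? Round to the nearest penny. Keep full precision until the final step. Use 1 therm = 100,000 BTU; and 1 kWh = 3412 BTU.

Heat load = 946 therm × 100,000 = 94,600,000 BTU
Gas: input = 94,600,000 / 0.847 = 111,688,312 BTU = 1,117 therm → 1,117 × £1.11 = £1,239.74
Heat pump: 94,600,000 BTU / 3412 = 27,730 kWh heat; / 2.7 = 10,270 kWh in → × £0.343 = £3,522.19
Difference = |£1,239.74 − £3,522.19| = £2,282.45

£2282.45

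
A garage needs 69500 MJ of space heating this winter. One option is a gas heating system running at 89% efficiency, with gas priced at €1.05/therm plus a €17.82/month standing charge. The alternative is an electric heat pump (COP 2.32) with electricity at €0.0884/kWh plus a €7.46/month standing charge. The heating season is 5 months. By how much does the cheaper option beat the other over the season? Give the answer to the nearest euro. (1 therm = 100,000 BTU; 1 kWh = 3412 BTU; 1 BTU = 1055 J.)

Heat load = 69500 MJ = 69,500,000,000 J / 1055 = 65,876,777 BTU
Gas: input = 65,876,777 / 0.89 = 74,018,851 BTU = 740.2 therm → 740.2 × €1.05 = €777.20; + 5 × €17.82 standing = €866.30
Heat pump: 65,876,777 BTU / 3412 = 19,310 kWh heat; / 2.32 = 8,322 kWh in → × €0.0884 = €735.68; + 5 × €7.46 standing = €772.98
Difference = |€866.30 − €772.98| = €93.32 ≈ €93

€93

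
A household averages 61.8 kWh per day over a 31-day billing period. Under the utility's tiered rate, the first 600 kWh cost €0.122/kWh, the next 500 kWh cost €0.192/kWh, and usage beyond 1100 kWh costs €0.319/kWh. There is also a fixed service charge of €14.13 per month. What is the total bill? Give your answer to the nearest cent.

Usage = 61.8 kWh/day × 31 days = 1915.8 kWh
First 600 kWh × €0.122 = €73.20
Next 500 kWh × €0.192 = €96.00
Remaining 815.8 kWh × €0.319 = €260.24
Energy charge = €429.44; + service €14.13 = €443.57

€443.57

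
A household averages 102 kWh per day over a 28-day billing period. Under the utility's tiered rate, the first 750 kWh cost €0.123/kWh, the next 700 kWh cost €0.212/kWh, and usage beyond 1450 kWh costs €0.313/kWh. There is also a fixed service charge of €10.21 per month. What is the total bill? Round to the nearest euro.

Usage = 102 kWh/day × 28 days = 2856 kWh
First 750 kWh × €0.123 = €92.25
Next 700 kWh × €0.212 = €148.40
Remaining 1406 kWh × €0.313 = €440.08
Energy charge = €680.73; + service €10.21 = €690.94 ≈ €691

€691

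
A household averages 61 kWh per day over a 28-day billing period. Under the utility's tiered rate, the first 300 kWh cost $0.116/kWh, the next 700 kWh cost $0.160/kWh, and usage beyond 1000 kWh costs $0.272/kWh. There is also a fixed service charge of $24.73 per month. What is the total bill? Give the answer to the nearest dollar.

Usage = 61 kWh/day × 28 days = 1708 kWh
First 300 kWh × $0.116 = $34.80
Next 700 kWh × $0.160 = $112.00
Remaining 708 kWh × $0.272 = $192.58
Energy charge = $339.38; + service $24.73 = $364.11 ≈ $364

$364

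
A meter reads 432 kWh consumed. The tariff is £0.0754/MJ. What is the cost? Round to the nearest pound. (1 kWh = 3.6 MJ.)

432 kWh × (3.6 MJ/kWh) = 1,555 MJ
Cost = 1,555 MJ × £0.0754/MJ = £117.26 ≈ £117

£117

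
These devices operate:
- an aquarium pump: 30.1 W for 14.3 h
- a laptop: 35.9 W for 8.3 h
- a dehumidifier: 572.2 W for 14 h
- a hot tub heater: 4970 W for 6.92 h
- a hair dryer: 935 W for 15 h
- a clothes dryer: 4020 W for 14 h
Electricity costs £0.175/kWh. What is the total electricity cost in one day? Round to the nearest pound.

aquarium pump: 30.1 W × 14.3 h = 430 Wh = 0.4304 kWh
laptop: 35.9 W × 8.3 h = 298 Wh = 0.298 kWh
dehumidifier: 572.2 W × 14 h = 8,011 Wh = 8.011 kWh
hot tub heater: 4970 W × 6.92 h = 34,392 Wh = 34.39 kWh
hair dryer: 935 W × 15 h = 14,025 Wh = 14.03 kWh
clothes dryer: 4020 W × 14 h = 56,280 Wh = 56.28 kWh
Total energy = 0.4304 + 0.298 + 8.011 + 34.39 + 14.03 + 56.28 = 113.4 kWh
Cost = 113.4 kWh × £0.175 = £19.85 ≈ £20

£20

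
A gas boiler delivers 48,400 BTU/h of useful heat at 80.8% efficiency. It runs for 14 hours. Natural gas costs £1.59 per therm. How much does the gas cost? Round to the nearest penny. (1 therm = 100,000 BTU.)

£13.33

Heat delivered = 48,400 BTU/h × 14 h = 677,600 BTU
Gas input = 677,600 / 0.808 = 838,614 BTU
= 838,614 / 100,000 = 8.386 therm
Cost = 8.386 × £1.59/therm = £13.33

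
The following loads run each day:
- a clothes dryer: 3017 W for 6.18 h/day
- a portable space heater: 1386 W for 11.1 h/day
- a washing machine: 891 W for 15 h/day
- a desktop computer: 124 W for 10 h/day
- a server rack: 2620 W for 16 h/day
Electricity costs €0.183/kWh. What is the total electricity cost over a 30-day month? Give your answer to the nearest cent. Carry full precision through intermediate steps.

€497.15

clothes dryer: 3017 W × 6.18 h × 30 d = 559,352 Wh = 559.4 kWh
portable space heater: 1386 W × 11.1 h × 30 d = 461,538 Wh = 461.5 kWh
washing machine: 891 W × 15 h × 30 d = 400,950 Wh = 400.9 kWh
desktop computer: 124 W × 10 h × 30 d = 37,200 Wh = 37.2 kWh
server rack: 2620 W × 16 h × 30 d = 1,257,600 Wh = 1,258 kWh
Total energy = 559.4 + 461.5 + 400.9 + 37.2 + 1,258 = 2,717 kWh
Cost = 2,717 kWh × €0.183 = €497.15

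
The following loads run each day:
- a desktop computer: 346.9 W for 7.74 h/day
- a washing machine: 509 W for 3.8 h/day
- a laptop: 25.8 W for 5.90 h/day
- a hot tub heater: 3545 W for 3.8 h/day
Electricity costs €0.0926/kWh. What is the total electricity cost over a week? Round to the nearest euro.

€12

desktop computer: 346.9 W × 7.74 h × 7 d = 18,795 Wh = 18.8 kWh
washing machine: 509 W × 3.8 h × 7 d = 13,539 Wh = 13.54 kWh
laptop: 25.8 W × 5.90 h × 7 d = 1,066 Wh = 1.066 kWh
hot tub heater: 3545 W × 3.8 h × 7 d = 94,297 Wh = 94.3 kWh
Total energy = 18.8 + 13.54 + 1.066 + 94.3 = 127.7 kWh
Cost = 127.7 kWh × €0.0926 = €11.82 ≈ €12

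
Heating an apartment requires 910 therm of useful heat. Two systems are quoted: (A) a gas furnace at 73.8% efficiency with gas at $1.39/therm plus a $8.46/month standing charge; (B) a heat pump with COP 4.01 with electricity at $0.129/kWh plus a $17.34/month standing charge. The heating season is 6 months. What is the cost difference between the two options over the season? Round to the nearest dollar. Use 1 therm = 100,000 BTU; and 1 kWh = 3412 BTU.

$803

Heat load = 910 therm × 100,000 = 91,000,000 BTU
Gas: input = 91,000,000 / 0.738 = 123,306,233 BTU = 1,233 therm → 1,233 × $1.39 = $1,713.96; + 6 × $8.46 standing = $1,764.72
Heat pump: 91,000,000 BTU / 3412 = 26,670 kWh heat; / 4.01 = 6,651 kWh in → × $0.129 = $857.98; + 6 × $17.34 standing = $962.02
Difference = |$1,764.72 − $962.02| = $802.70 ≈ $803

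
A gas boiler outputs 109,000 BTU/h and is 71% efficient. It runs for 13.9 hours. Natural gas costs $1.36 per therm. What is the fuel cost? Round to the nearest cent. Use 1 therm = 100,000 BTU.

$29.02

Heat delivered = 109,000 BTU/h × 13.9 h = 1,515,100 BTU
Gas input = 1,515,100 / 0.71 = 2,133,944 BTU
= 2,133,944 / 100,000 = 21.34 therm
Cost = 21.34 × $1.36/therm = $29.02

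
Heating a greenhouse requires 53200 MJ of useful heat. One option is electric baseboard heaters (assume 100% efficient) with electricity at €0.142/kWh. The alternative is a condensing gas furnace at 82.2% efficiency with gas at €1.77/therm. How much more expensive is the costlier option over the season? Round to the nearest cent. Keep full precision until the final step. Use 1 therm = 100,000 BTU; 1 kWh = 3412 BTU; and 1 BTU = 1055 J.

Heat load = 53200 MJ = 53,200,000,000 J / 1055 = 50,426,540 BTU
Gas: input = 50,426,540 / 0.822 = 61,346,156 BTU = 613.5 therm → 613.5 × €1.77 = €1,085.83
Electric: 50,426,540 BTU / 3412 = 14,780 kWh → × €0.142 = €2,098.64
Difference = |€1,085.83 − €2,098.64| = €1,012.82

€1012.82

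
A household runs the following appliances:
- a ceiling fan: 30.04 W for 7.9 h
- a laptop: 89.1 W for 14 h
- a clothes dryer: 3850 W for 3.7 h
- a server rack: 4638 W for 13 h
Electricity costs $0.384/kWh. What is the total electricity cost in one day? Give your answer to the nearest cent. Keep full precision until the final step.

$29.19

ceiling fan: 30.04 W × 7.9 h = 237 Wh = 0.2373 kWh
laptop: 89.1 W × 14 h = 1,247 Wh = 1.247 kWh
clothes dryer: 3850 W × 3.7 h = 14,245 Wh = 14.24 kWh
server rack: 4638 W × 13 h = 60,294 Wh = 60.29 kWh
Total energy = 0.2373 + 1.247 + 14.24 + 60.29 = 76.02 kWh
Cost = 76.02 kWh × $0.384 = $29.19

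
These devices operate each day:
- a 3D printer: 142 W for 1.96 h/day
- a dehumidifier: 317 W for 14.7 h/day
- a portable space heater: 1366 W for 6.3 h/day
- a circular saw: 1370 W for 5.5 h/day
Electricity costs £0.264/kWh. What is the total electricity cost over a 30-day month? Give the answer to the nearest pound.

3D printer: 142 W × 1.96 h × 30 d = 8,350 Wh = 8.35 kWh
dehumidifier: 317 W × 14.7 h × 30 d = 139,797 Wh = 139.8 kWh
portable space heater: 1366 W × 6.3 h × 30 d = 258,174 Wh = 258.2 kWh
circular saw: 1370 W × 5.5 h × 30 d = 226,050 Wh = 226.1 kWh
Total energy = 8.35 + 139.8 + 258.2 + 226.1 = 632.4 kWh
Cost = 632.4 kWh × £0.264 = £166.95 ≈ £167

£167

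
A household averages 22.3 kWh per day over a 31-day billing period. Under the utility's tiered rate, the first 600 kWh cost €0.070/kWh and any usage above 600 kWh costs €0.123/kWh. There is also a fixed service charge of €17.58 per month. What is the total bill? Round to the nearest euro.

Usage = 22.3 kWh/day × 31 days = 691.3 kWh
First 600 kWh × €0.070 = €42.00
Remaining 91.3 kWh × €0.123 = €11.23
Energy charge = €53.23; + service €17.58 = €70.81 ≈ €71

€71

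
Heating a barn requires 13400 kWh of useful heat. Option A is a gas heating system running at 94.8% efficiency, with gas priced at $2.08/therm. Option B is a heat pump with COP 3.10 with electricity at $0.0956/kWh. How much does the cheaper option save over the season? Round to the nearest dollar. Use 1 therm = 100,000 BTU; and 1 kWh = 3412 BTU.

Heat load = 13400 kWh × 3412 = 45,720,800 BTU
Gas: input = 45,720,800 / 0.948 = 48,228,692 BTU = 482.3 therm → 482.3 × $2.08 = $1,003.16
Heat pump: 45,720,800 BTU / 3412 = 13,400 kWh heat; / 3.10 = 4,323 kWh in → × $0.0956 = $413.24
Difference = |$1,003.16 − $413.24| = $589.92 ≈ $590

$590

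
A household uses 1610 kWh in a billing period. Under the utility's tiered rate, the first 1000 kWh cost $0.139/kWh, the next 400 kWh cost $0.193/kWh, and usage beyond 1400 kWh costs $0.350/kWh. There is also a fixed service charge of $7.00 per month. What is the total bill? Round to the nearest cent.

$296.70

First 1000 kWh × $0.139 = $139.00
Next 400 kWh × $0.193 = $77.20
Remaining 210 kWh × $0.350 = $73.50
Energy charge = $289.70; + service $7.00 = $296.70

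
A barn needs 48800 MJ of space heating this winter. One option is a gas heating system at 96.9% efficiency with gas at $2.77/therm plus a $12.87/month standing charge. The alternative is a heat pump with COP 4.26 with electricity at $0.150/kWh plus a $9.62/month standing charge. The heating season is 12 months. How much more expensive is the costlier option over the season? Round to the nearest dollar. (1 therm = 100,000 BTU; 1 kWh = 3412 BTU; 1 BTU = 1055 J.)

$884

Heat load = 48800 MJ = 48,800,000,000 J / 1055 = 46,255,924 BTU
Gas: input = 46,255,924 / 0.969 = 47,735,732 BTU = 477.4 therm → 477.4 × $2.77 = $1,322.28; + 12 × $12.87 standing = $1,476.72
Heat pump: 46,255,924 BTU / 3412 = 13,560 kWh heat; / 4.26 = 3,182 kWh in → × $0.150 = $477.35; + 12 × $9.62 standing = $592.79
Difference = |$1,476.72 − $592.79| = $883.93 ≈ $884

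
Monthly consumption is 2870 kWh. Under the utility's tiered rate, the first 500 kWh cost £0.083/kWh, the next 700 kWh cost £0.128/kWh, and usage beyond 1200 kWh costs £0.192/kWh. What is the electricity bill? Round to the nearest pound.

£452

First 500 kWh × £0.083 = £41.50
Next 700 kWh × £0.128 = £89.60
Remaining 1670 kWh × £0.192 = £320.64
Total = £451.74 ≈ £452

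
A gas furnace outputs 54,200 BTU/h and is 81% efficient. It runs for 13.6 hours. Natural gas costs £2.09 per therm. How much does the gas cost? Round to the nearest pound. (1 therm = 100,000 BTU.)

£19

Heat delivered = 54,200 BTU/h × 13.6 h = 737,120 BTU
Gas input = 737,120 / 0.81 = 910,025 BTU
= 910,025 / 100,000 = 9.1 therm
Cost = 9.1 × £2.09/therm = £19.02 ≈ £19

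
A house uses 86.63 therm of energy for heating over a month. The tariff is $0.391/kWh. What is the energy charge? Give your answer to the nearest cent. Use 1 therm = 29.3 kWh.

86.63 therm × (29.3 kWh/therm) = 2,538 kWh
Cost = 2,538 kWh × $0.391/kWh = $992.46

$992.46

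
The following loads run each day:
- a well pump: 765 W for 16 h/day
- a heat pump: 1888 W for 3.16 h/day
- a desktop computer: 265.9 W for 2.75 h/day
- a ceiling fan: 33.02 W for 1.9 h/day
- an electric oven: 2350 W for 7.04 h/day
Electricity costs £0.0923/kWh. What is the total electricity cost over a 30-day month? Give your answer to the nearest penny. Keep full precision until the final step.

well pump: 765 W × 16 h × 30 d = 367,200 Wh = 367.2 kWh
heat pump: 1888 W × 3.16 h × 30 d = 178,982 Wh = 179 kWh
desktop computer: 265.9 W × 2.75 h × 30 d = 21,937 Wh = 21.94 kWh
ceiling fan: 33.02 W × 1.9 h × 30 d = 1,882 Wh = 1.882 kWh
electric oven: 2350 W × 7.04 h × 30 d = 496,320 Wh = 496.3 kWh
Total energy = 367.2 + 179 + 21.94 + 1.882 + 496.3 = 1,066 kWh
Cost = 1,066 kWh × £0.0923 = £98.42

£98.42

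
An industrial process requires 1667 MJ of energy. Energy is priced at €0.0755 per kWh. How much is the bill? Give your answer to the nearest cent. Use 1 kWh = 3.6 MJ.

1667 MJ × (0.27778 kWh/MJ) = 463.1 kWh
Cost = 463.1 kWh × €0.0755/kWh = €34.96

€34.96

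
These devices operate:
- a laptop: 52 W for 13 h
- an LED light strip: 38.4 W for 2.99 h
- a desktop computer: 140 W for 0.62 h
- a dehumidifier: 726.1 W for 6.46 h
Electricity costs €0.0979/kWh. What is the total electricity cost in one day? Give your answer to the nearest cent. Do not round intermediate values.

laptop: 52 W × 13 h = 676 Wh = 0.676 kWh
LED light strip: 38.4 W × 2.99 h = 115 Wh = 0.1148 kWh
desktop computer: 140 W × 0.62 h = 87 Wh = 0.0868 kWh
dehumidifier: 726.1 W × 6.46 h = 4,691 Wh = 4.691 kWh
Total energy = 0.676 + 0.1148 + 0.0868 + 4.691 = 5.568 kWh
Cost = 5.568 kWh × €0.0979 = €0.55

€0.55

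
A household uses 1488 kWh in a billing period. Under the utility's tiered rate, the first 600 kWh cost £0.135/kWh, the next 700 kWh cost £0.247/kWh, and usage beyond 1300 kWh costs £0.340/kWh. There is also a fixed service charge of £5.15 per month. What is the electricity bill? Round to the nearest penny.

£322.97

First 600 kWh × £0.135 = £81.00
Next 700 kWh × £0.247 = £172.90
Remaining 188 kWh × £0.340 = £63.92
Energy charge = £317.82; + service £5.15 = £322.97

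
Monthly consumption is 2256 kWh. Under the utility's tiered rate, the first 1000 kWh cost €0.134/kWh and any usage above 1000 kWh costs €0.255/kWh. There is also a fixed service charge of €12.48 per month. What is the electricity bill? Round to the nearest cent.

€466.76

First 1000 kWh × €0.134 = €134.00
Remaining 1256 kWh × €0.255 = €320.28
Energy charge = €454.28; + service €12.48 = €466.76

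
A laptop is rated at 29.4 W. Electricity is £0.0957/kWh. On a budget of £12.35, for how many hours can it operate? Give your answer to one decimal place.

Energy budget = £12.35 / £0.0957 per kWh = 129 kWh = 129,049 Wh
Runtime = 129,049 Wh / 29.4 W = 4,389 h

4389.4 h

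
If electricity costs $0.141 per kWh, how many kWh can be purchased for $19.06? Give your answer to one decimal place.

135.2 kWh

$19.06 / $0.141 per kWh = 135.2 kWh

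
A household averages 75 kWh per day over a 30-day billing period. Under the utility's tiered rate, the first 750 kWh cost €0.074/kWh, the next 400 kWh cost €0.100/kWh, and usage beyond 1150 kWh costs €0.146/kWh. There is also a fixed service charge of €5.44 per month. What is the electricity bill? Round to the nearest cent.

Usage = 75 kWh/day × 30 days = 2250 kWh
First 750 kWh × €0.074 = €55.50
Next 400 kWh × €0.100 = €40.00
Remaining 1100 kWh × €0.146 = €160.60
Energy charge = €256.10; + service €5.44 = €261.54

€261.54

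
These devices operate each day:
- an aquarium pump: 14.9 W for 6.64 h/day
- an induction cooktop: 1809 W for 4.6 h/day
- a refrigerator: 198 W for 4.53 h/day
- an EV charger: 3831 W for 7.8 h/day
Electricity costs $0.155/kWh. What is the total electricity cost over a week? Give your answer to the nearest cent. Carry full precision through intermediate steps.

$42.53

aquarium pump: 14.9 W × 6.64 h × 7 d = 693 Wh = 0.6926 kWh
induction cooktop: 1809 W × 4.6 h × 7 d = 58,250 Wh = 58.25 kWh
refrigerator: 198 W × 4.53 h × 7 d = 6,279 Wh = 6.279 kWh
EV charger: 3831 W × 7.8 h × 7 d = 209,173 Wh = 209.2 kWh
Total energy = 0.6926 + 58.25 + 6.279 + 209.2 = 274.4 kWh
Cost = 274.4 kWh × $0.155 = $42.53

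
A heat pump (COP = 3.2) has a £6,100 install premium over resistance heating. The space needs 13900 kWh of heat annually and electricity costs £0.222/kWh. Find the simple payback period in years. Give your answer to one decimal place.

2.9 years

Resistance: 13900 kWh × £0.222 = £3,085.80/yr
Heat pump: 13900 / 3.2 = 4344 kWh in → × £0.222 = £964.31/yr
Annual savings = £2,121.49
Payback = £6,100 / £2,121.49 = 2.88 years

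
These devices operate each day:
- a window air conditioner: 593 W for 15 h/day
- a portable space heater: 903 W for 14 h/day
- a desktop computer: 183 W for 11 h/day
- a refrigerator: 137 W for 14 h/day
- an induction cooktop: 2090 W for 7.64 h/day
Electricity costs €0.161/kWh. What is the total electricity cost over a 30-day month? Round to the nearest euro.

€200

window air conditioner: 593 W × 15 h × 30 d = 266,850 Wh = 266.9 kWh
portable space heater: 903 W × 14 h × 30 d = 379,260 Wh = 379.3 kWh
desktop computer: 183 W × 11 h × 30 d = 60,390 Wh = 60.39 kWh
refrigerator: 137 W × 14 h × 30 d = 57,540 Wh = 57.54 kWh
induction cooktop: 2090 W × 7.64 h × 30 d = 479,028 Wh = 479 kWh
Total energy = 266.9 + 379.3 + 60.39 + 57.54 + 479 = 1,243 kWh
Cost = 1,243 kWh × €0.161 = €200.13 ≈ €200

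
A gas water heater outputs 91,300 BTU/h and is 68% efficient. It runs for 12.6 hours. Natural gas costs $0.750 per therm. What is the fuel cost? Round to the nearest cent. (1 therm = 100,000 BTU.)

Heat delivered = 91,300 BTU/h × 12.6 h = 1,150,380 BTU
Gas input = 1,150,380 / 0.68 = 1,691,735 BTU
= 1,691,735 / 100,000 = 16.92 therm
Cost = 16.92 × $0.750/therm = $12.69

$12.69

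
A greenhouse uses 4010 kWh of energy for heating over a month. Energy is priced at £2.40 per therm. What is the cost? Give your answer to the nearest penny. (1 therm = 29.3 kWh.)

£328.46

4010 kWh × (0.03413 therm/kWh) = 136.9 therm
Cost = 136.9 therm × £2.40/therm = £328.46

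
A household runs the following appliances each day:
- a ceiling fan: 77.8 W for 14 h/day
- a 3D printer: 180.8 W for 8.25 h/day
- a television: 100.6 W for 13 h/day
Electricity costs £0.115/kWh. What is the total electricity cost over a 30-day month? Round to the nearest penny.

£13.42

ceiling fan: 77.8 W × 14 h × 30 d = 32,676 Wh = 32.68 kWh
3D printer: 180.8 W × 8.25 h × 30 d = 44,748 Wh = 44.75 kWh
television: 100.6 W × 13 h × 30 d = 39,234 Wh = 39.23 kWh
Total energy = 32.68 + 44.75 + 39.23 = 116.7 kWh
Cost = 116.7 kWh × £0.115 = £13.42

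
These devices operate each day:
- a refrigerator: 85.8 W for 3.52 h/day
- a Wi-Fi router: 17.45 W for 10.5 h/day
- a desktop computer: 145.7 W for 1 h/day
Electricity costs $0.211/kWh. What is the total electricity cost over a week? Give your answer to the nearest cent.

$0.93

refrigerator: 85.8 W × 3.52 h × 7 d = 2,114 Wh = 2.114 kWh
Wi-Fi router: 17.45 W × 10.5 h × 7 d = 1,283 Wh = 1.283 kWh
desktop computer: 145.7 W × 1 h × 7 d = 1,020 Wh = 1.02 kWh
Total energy = 2.114 + 1.283 + 1.02 = 4.417 kWh
Cost = 4.417 kWh × $0.211 = $0.93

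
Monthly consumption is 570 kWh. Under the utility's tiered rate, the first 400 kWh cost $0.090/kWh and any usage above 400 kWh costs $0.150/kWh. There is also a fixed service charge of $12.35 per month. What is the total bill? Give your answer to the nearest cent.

$73.85

First 400 kWh × $0.090 = $36.00
Remaining 170 kWh × $0.150 = $25.50
Energy charge = $61.50; + service $12.35 = $73.85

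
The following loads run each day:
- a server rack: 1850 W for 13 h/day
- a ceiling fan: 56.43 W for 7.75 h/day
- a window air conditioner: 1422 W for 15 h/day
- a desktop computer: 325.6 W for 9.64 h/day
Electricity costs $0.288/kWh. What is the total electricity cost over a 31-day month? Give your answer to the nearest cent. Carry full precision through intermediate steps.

server rack: 1850 W × 13 h × 31 d = 745,550 Wh = 745.5 kWh
ceiling fan: 56.43 W × 7.75 h × 31 d = 13,557 Wh = 13.56 kWh
window air conditioner: 1422 W × 15 h × 31 d = 661,230 Wh = 661.2 kWh
desktop computer: 325.6 W × 9.64 h × 31 d = 97,302 Wh = 97.3 kWh
Total energy = 745.5 + 13.56 + 661.2 + 97.3 = 1,518 kWh
Cost = 1,518 kWh × $0.288 = $437.08

$437.08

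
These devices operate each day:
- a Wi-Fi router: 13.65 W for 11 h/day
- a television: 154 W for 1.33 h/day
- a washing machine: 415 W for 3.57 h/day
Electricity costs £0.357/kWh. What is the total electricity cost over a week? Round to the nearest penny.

Wi-Fi router: 13.65 W × 11 h × 7 d = 1,051 Wh = 1.051 kWh
television: 154 W × 1.33 h × 7 d = 1,434 Wh = 1.434 kWh
washing machine: 415 W × 3.57 h × 7 d = 10,371 Wh = 10.37 kWh
Total energy = 1.051 + 1.434 + 10.37 = 12.86 kWh
Cost = 12.86 kWh × £0.357 = £4.59

£4.59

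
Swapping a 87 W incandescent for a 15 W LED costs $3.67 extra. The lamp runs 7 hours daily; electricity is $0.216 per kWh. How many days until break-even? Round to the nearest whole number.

34 days

Power saved = 87 − 15 = 72 W
Daily energy saved = 72 W × 7 h = 504 Wh = 0.504 kWh
Daily savings = 0.504 × $0.216 = $0.1089
Payback = $3.67 / $0.1089 per day = 33.71 days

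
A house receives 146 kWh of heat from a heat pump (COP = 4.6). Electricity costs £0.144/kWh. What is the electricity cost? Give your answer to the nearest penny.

£4.57

Electrical input = 146 kWh / 4.6 = 31.74 kWh
Cost = 31.74 × £0.144/kWh = £4.57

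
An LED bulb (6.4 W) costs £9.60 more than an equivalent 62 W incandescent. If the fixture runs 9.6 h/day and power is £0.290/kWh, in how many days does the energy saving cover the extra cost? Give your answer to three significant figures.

62 days

Power saved = 62 − 6.4 = 55.6 W
Daily energy saved = 55.6 W × 9.6 h = 533.8 Wh = 0.53376 kWh
Daily savings = 0.53376 × £0.290 = £0.1548
Payback = £9.60 / £0.1548 per day = 62.02 days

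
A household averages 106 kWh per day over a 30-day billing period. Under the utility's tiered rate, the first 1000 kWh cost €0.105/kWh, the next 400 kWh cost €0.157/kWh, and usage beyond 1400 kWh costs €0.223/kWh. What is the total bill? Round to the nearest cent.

Usage = 106 kWh/day × 30 days = 3180 kWh
First 1000 kWh × €0.105 = €105.00
Next 400 kWh × €0.157 = €62.80
Remaining 1780 kWh × €0.223 = €396.94
Total = €564.74

€564.74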